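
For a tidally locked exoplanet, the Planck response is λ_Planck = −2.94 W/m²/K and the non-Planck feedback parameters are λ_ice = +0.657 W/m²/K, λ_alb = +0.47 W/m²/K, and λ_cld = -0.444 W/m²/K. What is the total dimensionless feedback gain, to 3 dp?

Convert to gains: g_ice = 0.657/2.94 = 0.2235; g_alb = 0.47/2.94 = 0.1599; g_cld = -0.444/2.94 = -0.151.
Total gain g = 0.2324.

0.232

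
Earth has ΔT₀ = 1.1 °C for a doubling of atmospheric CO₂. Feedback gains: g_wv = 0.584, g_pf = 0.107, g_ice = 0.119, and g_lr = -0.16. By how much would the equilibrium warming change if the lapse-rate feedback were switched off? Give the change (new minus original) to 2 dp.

2.65 °C

Original: g = 0.65, ΔT = 1.1/(1−0.65) = 3.1429 °C.
Without lapse-rate: g' = 0.81, ΔT' = 1.1/(1−0.81) = 5.7895 °C.
Change = 5.7895 − 3.1429 = 2.65 °C.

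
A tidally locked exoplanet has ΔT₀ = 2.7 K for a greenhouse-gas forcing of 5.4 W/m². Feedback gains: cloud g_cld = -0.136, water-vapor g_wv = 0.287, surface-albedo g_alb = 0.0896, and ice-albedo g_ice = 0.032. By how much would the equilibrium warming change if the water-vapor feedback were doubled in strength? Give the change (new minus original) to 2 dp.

Original: g = 0.2726, ΔT = 2.7/(1−0.2726) = 3.7119 K.
With doubled water-vapor: g' = 0.5596, ΔT' = 2.7/(1−0.5596) = 6.1308 K.
Change = 6.1308 − 3.7119 = 2.42 K.

2.42 K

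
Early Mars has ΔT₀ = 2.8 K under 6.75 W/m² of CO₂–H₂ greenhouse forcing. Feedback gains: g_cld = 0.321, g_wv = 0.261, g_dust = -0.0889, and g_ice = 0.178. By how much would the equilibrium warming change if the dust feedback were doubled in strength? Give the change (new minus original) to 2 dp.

-1.81 K

Original: g = 0.6711, ΔT = 2.8/(1−0.6711) = 8.5132 K.
With doubled dust: g' = 0.5822, ΔT' = 2.8/(1−0.5822) = 6.7018 K.
Change = 6.7018 − 8.5132 = -1.81 K.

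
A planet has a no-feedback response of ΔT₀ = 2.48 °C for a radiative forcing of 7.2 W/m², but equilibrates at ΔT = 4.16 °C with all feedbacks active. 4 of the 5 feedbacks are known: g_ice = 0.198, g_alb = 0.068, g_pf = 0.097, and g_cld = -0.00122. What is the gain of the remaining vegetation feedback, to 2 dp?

Amplification A = ΔT/ΔT₀ = 4.16/2.48 = 1.677.
Total gain g = 1 − 1/A = 1 − 1/1.677 = 0.4037.
Known gains sum to 0.198 + 0.068 + 0.097 − 0.00122 = 0.36178.
g_veg = 0.4037 − 0.36178 = 0.04.

0.04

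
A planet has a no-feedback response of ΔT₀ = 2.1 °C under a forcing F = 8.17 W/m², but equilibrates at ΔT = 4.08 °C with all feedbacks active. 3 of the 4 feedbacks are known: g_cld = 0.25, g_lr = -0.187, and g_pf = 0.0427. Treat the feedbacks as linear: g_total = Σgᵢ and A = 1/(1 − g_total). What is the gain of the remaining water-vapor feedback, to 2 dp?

Amplification A = ΔT/ΔT₀ = 4.08/2.1 = 1.943.
Total gain g = 1 − 1/A = 1 − 1/1.943 = 0.4853.
Known gains sum to 0.25 − 0.187 + 0.0427 = 0.1057.
g_wv = 0.4853 − 0.1057 = 0.38.

0.38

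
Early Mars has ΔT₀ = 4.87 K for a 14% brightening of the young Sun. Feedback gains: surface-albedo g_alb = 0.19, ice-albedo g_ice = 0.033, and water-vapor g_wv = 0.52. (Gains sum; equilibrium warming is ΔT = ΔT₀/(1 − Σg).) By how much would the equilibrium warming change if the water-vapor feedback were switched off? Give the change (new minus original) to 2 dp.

Original: g = 0.743, ΔT = 4.87/(1−0.743) = 18.9494 K.
Without water-vapor: g' = 0.223, ΔT' = 4.87/(1−0.223) = 6.2677 K.
Change = 6.2677 − 18.9494 = -12.68 K.

-12.68 K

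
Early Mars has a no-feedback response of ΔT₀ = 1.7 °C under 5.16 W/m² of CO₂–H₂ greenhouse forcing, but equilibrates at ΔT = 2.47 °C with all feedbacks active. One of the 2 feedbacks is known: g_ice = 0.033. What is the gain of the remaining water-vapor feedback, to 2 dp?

0.28

Amplification A = ΔT/ΔT₀ = 2.47/1.7 = 1.453.
Total gain g = 1 − 1/A = 1 − 1/1.453 = 0.3118.
The known gain is 0.033.
g_wv = 0.3118 − 0.033 = 0.28.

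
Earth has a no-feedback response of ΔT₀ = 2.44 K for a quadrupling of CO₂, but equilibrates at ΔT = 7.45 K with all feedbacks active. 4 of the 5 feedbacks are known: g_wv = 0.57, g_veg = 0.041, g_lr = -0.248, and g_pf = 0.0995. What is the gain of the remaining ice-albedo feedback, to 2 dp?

0.21

Amplification A = ΔT/ΔT₀ = 7.45/2.44 = 3.053.
Total gain g = 1 − 1/A = 1 − 1/3.053 = 0.6725.
Known gains sum to 0.57 + 0.041 − 0.248 + 0.0995 = 0.4625.
g_ice = 0.6725 − 0.4625 = 0.21.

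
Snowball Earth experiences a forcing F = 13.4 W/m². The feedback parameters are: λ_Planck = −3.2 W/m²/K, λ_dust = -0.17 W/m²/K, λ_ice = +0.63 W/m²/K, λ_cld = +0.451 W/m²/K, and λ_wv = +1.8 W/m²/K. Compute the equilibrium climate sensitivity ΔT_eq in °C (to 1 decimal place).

Net feedback parameter λ = (−3.2) + (-0.17) + (+0.63) + (+0.451) + (+1.8) = -0.489 W/m²/K.
ΔT = −F/λ = −13.4/(-0.489) = 27.4 °C.

27.4 °C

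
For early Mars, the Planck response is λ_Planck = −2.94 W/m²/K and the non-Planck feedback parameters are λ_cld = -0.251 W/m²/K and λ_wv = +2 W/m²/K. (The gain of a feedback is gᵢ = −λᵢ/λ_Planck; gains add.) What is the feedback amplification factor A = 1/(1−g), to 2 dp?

Convert to gains: g_cld = -0.251/2.94 = -0.08537; g_wv = 2/2.94 = 0.6803.
Total gain g = 0.59493.
A = 1/(1 − 0.59493) = 2.47.

2.47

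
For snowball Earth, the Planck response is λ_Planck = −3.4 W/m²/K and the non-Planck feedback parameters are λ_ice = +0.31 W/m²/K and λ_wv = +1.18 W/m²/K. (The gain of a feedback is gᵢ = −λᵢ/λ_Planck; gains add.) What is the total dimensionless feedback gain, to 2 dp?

0.44

Convert to gains: g_ice = 0.31/3.4 = 0.09118; g_wv = 1.18/3.4 = 0.3471.
Total gain g = 0.43828.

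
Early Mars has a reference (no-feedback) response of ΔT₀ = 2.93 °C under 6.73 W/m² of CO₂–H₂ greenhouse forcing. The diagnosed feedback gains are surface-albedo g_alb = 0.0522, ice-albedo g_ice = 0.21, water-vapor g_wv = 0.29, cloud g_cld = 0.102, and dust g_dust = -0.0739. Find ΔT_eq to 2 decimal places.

6.98 °C

Total gain g = 0.0522 + 0.21 + 0.29 + 0.102 − 0.0739 = 0.5803.
Amplification A = 1/(1 − 0.5803) = 2.383.
ΔT = 2.93 × 2.383 = 6.98 °C.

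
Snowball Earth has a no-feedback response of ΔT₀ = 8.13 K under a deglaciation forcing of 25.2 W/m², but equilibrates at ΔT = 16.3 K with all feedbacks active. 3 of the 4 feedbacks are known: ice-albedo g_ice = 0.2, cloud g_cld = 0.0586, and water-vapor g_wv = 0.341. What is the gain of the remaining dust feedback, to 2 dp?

-0.10

Amplification A = ΔT/ΔT₀ = 16.3/8.13 = 2.005.
Total gain g = 1 − 1/A = 1 − 1/2.005 = 0.5012.
Known gains sum to 0.2 + 0.0586 + 0.341 = 0.5996.
g_dust = 0.5012 − 0.5996 = -0.10.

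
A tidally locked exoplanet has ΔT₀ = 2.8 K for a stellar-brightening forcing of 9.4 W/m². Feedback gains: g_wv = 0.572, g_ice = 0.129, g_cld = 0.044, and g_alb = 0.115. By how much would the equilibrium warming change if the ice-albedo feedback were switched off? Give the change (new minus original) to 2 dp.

-9.59 K

Original: g = 0.86, ΔT = 2.8/(1−0.86) = 20.0000 K.
Without ice-albedo: g' = 0.731, ΔT' = 2.8/(1−0.731) = 10.4089 K.
Change = 10.4089 − 20.0000 = -9.59 K.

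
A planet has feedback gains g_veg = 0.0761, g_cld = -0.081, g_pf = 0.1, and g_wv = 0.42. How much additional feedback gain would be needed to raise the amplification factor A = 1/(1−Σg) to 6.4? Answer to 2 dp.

0.33

Current total gain = 0.5151.
Target gain for A = 6.4: g* = 1 − 1/6.4 = 0.8438.
Additional gain needed = 0.8438 − 0.5151 = 0.33.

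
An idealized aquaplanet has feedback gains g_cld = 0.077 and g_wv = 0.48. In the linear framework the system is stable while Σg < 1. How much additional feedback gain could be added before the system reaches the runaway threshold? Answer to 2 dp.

0.44

Current total gain = 0.077 + 0.48 = 0.557.
Margin to runaway = 1 − 0.557 = 0.44.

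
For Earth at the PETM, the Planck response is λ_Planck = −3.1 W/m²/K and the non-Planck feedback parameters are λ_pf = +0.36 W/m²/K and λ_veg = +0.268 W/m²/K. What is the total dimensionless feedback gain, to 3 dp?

0.203

Convert to gains: g_pf = 0.36/3.1 = 0.1161; g_veg = 0.268/3.1 = 0.08645.
Total gain g = 0.20255.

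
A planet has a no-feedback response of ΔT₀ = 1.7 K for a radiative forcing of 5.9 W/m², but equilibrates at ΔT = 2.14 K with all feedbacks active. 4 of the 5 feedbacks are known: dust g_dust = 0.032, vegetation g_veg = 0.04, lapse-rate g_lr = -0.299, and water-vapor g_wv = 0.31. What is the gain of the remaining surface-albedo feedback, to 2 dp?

Amplification A = ΔT/ΔT₀ = 2.14/1.7 = 1.259.
Total gain g = 1 − 1/A = 1 − 1/1.259 = 0.2057.
Known gains sum to 0.032 + 0.04 − 0.299 + 0.31 = 0.083.
g_alb = 0.2057 − 0.083 = 0.12.

0.12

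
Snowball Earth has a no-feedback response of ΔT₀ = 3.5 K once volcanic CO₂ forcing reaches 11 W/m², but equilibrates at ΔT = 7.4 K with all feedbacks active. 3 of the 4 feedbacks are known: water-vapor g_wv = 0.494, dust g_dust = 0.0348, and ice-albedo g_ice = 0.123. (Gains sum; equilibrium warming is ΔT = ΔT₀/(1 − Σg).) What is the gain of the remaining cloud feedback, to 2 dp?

Amplification A = ΔT/ΔT₀ = 7.4/3.5 = 2.114.
Total gain g = 1 − 1/A = 1 − 1/2.114 = 0.527.
Known gains sum to 0.494 + 0.0348 + 0.123 = 0.6518.
g_cld = 0.527 − 0.6518 = -0.12.

-0.12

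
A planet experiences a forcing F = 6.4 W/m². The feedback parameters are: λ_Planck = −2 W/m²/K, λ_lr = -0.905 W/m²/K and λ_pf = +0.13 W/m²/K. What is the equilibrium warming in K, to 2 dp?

2.31 K

Net feedback parameter λ = (−2) + (-0.905) + (+0.13) = -2.775 W/m²/K.
ΔT = −F/λ = −6.4/(-2.775) = 2.31 K.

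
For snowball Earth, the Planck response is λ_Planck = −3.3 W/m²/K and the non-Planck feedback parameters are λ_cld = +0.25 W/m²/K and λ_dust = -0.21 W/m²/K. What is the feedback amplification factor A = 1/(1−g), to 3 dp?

1.012

Convert to gains: g_cld = 0.25/3.3 = 0.07576; g_dust = -0.21/3.3 = -0.06364.
Total gain g = 0.01212.
A = 1/(1 − 0.01212) = 1.012.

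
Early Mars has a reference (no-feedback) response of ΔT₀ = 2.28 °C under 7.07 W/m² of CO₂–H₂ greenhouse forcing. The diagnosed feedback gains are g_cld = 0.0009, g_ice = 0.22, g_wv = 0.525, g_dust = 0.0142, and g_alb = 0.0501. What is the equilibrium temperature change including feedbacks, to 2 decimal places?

12.01 °C

Total gain g = 0.0009 + 0.22 + 0.525 + 0.0142 + 0.0501 = 0.8102.
Amplification A = 1/(1 − 0.8102) = 5.269.
ΔT = 2.28 × 5.269 = 12.01 °C.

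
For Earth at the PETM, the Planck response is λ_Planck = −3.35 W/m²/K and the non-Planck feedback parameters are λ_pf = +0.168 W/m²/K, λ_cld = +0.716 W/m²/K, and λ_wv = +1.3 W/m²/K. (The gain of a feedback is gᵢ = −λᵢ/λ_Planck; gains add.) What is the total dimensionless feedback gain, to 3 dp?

0.652

Convert to gains: g_pf = 0.168/3.35 = 0.05015; g_cld = 0.716/3.35 = 0.2137; g_wv = 1.3/3.35 = 0.3881.
Total gain g = 0.65195.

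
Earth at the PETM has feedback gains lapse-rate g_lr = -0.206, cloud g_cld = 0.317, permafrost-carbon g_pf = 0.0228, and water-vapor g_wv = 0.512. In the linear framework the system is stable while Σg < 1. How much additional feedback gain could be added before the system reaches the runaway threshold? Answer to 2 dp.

0.35

Current total gain = -0.206 + 0.317 + 0.0228 + 0.512 = 0.6458.
Margin to runaway = 1 − 0.6458 = 0.35.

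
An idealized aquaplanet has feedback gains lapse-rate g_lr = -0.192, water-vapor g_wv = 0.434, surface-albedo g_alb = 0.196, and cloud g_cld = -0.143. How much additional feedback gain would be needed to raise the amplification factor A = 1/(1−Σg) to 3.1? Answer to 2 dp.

0.38

Current total gain = 0.295.
Target gain for A = 3.1: g* = 1 − 1/3.1 = 0.6774.
Additional gain needed = 0.6774 − 0.295 = 0.38.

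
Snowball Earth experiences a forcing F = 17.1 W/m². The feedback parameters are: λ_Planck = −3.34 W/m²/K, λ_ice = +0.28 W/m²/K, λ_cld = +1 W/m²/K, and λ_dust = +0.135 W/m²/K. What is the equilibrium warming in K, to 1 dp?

8.9 K

Net feedback parameter λ = (−3.34) + (+0.28) + (+1) + (+0.135) = -1.925 W/m²/K.
ΔT = −F/λ = −17.1/(-1.925) = 8.9 K.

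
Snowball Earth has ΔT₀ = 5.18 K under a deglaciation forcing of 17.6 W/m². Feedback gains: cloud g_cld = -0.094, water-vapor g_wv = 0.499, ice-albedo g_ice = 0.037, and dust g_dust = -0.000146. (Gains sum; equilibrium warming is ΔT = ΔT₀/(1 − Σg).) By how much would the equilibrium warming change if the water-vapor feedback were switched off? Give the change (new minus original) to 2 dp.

-4.38 K

Original: g = 0.441854, ΔT = 5.18/(1−0.441854) = 9.2807 K.
Without water-vapor: g' = -0.057146, ΔT' = 5.18/(1+0.057146) = 4.9000 K.
Change = 4.9000 − 9.2807 = -4.38 K.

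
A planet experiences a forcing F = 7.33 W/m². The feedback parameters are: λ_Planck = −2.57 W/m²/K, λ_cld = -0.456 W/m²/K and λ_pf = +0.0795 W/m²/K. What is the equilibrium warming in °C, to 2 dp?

2.49 °C

Net feedback parameter λ = (−2.57) + (-0.456) + (+0.0795) = -2.9465 W/m²/K.
ΔT = −F/λ = −7.33/(-2.9465) = 2.49 °C.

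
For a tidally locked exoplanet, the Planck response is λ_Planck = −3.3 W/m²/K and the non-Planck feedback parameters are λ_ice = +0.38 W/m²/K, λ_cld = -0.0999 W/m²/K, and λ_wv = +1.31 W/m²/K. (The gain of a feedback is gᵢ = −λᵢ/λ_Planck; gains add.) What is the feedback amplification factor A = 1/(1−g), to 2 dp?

1.93

Convert to gains: g_ice = 0.38/3.3 = 0.1152; g_cld = -0.0999/3.3 = -0.03027; g_wv = 1.31/3.3 = 0.397.
Total gain g = 0.48193.
A = 1/(1 − 0.48193) = 1.93.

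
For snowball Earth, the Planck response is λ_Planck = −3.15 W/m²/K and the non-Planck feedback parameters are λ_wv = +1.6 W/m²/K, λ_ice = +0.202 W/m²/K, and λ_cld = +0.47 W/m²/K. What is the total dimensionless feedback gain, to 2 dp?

Convert to gains: g_wv = 1.6/3.15 = 0.5079; g_ice = 0.202/3.15 = 0.06413; g_cld = 0.47/3.15 = 0.1492.
Total gain g = 0.72123.

0.72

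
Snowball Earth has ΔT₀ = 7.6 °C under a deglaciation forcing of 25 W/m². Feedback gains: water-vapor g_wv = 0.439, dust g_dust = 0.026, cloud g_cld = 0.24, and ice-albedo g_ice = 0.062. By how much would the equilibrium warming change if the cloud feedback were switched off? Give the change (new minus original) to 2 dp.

-16.55 °C

Original: g = 0.767, ΔT = 7.6/(1−0.767) = 32.6180 °C.
Without cloud: g' = 0.527, ΔT' = 7.6/(1−0.527) = 16.0677 °C.
Change = 16.0677 − 32.6180 = -16.55 °C.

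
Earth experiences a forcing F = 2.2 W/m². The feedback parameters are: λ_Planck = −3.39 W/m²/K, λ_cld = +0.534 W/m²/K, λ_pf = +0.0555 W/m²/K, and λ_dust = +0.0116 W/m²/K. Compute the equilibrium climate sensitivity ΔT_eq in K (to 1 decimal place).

Net feedback parameter λ = (−3.39) + (+0.534) + (+0.0555) + (+0.0116) = -2.7889 W/m²/K.
ΔT = −F/λ = −2.2/(-2.7889) = 0.8 K.

0.8 K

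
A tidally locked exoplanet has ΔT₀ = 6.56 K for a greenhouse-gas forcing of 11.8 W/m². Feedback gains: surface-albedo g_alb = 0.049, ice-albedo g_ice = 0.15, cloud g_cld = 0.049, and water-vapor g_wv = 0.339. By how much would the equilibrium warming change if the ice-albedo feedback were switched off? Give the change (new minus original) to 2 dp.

Original: g = 0.587, ΔT = 6.56/(1−0.587) = 15.8838 K.
Without ice-albedo: g' = 0.437, ΔT' = 6.56/(1−0.437) = 11.6519 K.
Change = 11.6519 − 15.8838 = -4.23 K.

-4.23 K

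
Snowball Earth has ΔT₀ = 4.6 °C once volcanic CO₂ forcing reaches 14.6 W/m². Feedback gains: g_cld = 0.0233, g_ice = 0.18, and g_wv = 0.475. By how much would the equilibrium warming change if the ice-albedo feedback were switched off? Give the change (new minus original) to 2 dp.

-5.13 °C

Original: g = 0.6783, ΔT = 4.6/(1−0.6783) = 14.2990 °C.
Without ice-albedo: g' = 0.4983, ΔT' = 4.6/(1−0.4983) = 9.1688 °C.
Change = 9.1688 − 14.2990 = -5.13 °C.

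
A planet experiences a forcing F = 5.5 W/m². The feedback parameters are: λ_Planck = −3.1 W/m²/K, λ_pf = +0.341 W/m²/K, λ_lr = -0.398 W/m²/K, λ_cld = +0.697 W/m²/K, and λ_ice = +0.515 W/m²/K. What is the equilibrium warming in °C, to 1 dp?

2.8 °C

Net feedback parameter λ = (−3.1) + (+0.341) + (-0.398) + (+0.697) + (+0.515) = -1.945 W/m²/K.
ΔT = −F/λ = −5.5/(-1.945) = 2.8 °C.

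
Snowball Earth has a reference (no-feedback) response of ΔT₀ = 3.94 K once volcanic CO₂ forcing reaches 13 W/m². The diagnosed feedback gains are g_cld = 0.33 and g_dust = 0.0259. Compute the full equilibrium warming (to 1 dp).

6.1 K

Total gain g = 0.33 + 0.0259 = 0.3559.
Amplification A = 1/(1 − 0.3559) = 1.553.
ΔT = 3.94 × 1.553 = 6.1 K.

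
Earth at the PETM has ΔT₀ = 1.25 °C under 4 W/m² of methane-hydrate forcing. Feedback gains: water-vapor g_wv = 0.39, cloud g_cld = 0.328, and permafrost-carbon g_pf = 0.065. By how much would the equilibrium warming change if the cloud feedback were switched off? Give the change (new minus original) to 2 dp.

Original: g = 0.783, ΔT = 1.25/(1−0.783) = 5.7604 °C.
Without cloud: g' = 0.455, ΔT' = 1.25/(1−0.455) = 2.2936 °C.
Change = 2.2936 − 5.7604 = -3.47 °C.

-3.47 °C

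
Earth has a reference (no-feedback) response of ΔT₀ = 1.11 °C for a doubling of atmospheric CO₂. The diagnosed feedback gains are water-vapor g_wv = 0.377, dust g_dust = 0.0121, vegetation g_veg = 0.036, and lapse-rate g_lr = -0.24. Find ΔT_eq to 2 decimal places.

1.36 °C

Total gain g = 0.377 + 0.0121 + 0.036 − 0.24 = 0.1851.
Amplification A = 1/(1 − 0.1851) = 1.227.
ΔT = 1.11 × 1.227 = 1.36 °C.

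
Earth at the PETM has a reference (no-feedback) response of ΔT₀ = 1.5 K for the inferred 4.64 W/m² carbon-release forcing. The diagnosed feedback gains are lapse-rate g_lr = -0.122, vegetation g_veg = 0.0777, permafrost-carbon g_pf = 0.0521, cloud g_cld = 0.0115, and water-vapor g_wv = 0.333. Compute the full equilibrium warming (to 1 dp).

Total gain g = -0.122 + 0.0777 + 0.0521 + 0.0115 + 0.333 = 0.3523.
Amplification A = 1/(1 − 0.3523) = 1.544.
ΔT = 1.5 × 1.544 = 2.3 K.

2.3 K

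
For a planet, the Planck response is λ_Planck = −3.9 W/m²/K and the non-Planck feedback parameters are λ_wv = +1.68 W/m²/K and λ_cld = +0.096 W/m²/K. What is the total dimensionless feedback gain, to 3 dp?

Convert to gains: g_wv = 1.68/3.9 = 0.4308; g_cld = 0.096/3.9 = 0.02462.
Total gain g = 0.45542.

0.455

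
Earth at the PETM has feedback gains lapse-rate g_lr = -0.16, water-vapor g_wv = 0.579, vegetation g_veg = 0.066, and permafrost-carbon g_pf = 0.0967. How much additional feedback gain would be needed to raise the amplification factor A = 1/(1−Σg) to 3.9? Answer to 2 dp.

0.16

Current total gain = 0.5817.
Target gain for A = 3.9: g* = 1 − 1/3.9 = 0.7436.
Additional gain needed = 0.7436 − 0.5817 = 0.16.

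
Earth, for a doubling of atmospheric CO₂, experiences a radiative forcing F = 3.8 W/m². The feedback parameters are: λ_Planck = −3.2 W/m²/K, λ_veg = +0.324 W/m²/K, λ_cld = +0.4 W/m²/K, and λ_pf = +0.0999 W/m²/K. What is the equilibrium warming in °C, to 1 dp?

1.6 °C

Net feedback parameter λ = (−3.2) + (+0.324) + (+0.4) + (+0.0999) = -2.3761 W/m²/K.
ΔT = −F/λ = −3.8/(-2.3761) = 1.6 °C.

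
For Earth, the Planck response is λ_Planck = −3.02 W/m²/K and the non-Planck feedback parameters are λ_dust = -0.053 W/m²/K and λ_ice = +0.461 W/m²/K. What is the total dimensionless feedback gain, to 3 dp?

0.135

Convert to gains: g_dust = -0.053/3.02 = -0.01755; g_ice = 0.461/3.02 = 0.1526.
Total gain g = 0.13505.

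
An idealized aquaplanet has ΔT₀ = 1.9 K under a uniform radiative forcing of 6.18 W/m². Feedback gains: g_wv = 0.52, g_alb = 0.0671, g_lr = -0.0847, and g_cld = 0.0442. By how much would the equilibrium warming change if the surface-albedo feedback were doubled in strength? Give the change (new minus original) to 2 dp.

Original: g = 0.5466, ΔT = 1.9/(1−0.5466) = 4.1906 K.
With doubled surface-albedo: g' = 0.6137, ΔT' = 1.9/(1−0.6137) = 4.9185 K.
Change = 4.9185 − 4.1906 = 0.73 K.

0.73 K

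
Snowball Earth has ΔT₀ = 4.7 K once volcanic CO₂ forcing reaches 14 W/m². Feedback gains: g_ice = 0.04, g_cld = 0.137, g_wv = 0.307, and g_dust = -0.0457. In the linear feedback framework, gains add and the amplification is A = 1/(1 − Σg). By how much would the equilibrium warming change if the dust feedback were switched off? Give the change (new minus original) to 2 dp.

0.74 K

Original: g = 0.4383, ΔT = 4.7/(1−0.4383) = 8.3675 K.
Without dust: g' = 0.484, ΔT' = 4.7/(1−0.484) = 9.1085 K.
Change = 9.1085 − 8.3675 = 0.74 K.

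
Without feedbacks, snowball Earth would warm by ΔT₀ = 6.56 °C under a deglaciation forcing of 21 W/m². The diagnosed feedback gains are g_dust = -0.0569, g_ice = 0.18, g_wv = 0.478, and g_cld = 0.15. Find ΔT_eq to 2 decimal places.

Total gain g = -0.0569 + 0.18 + 0.478 + 0.15 = 0.7511.
Amplification A = 1/(1 − 0.7511) = 4.018.
ΔT = 6.56 × 4.018 = 26.36 °C.

26.36 °C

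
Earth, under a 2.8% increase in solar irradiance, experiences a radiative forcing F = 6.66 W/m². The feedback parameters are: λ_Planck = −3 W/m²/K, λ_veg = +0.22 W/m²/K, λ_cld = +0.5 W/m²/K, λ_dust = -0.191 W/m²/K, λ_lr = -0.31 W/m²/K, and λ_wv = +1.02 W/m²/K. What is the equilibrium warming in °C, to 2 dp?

3.78 °C

Net feedback parameter λ = (−3) + (+0.22) + (+0.5) + (-0.191) + (-0.31) + (+1.02) = -1.761 W/m²/K.
ΔT = −F/λ = −6.66/(-1.761) = 3.78 °C.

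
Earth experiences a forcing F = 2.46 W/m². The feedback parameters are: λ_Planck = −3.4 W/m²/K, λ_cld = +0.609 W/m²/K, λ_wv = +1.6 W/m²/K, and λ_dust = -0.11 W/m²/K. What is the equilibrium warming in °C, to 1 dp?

Net feedback parameter λ = (−3.4) + (+0.609) + (+1.6) + (-0.11) = -1.301 W/m²/K.
ΔT = −F/λ = −2.46/(-1.301) = 1.9 °C.

1.9 °C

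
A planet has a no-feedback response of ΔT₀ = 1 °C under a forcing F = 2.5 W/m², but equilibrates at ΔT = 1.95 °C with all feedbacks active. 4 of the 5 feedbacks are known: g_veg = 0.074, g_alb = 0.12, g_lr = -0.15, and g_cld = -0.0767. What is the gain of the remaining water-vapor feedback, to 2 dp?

Amplification A = ΔT/ΔT₀ = 1.95/1 = 1.95.
Total gain g = 1 − 1/A = 1 − 1/1.95 = 0.4872.
Known gains sum to 0.074 + 0.12 − 0.15 − 0.0767 = -0.0327.
g_wv = 0.4872 + 0.0327 = 0.52.

0.52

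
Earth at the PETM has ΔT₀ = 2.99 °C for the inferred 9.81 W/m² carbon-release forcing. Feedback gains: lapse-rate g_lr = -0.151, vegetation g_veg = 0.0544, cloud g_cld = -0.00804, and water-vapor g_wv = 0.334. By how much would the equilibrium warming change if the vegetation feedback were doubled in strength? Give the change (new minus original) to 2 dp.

Original: g = 0.22936, ΔT = 2.99/(1−0.22936) = 3.8799 °C.
With doubled vegetation: g' = 0.28376, ΔT' = 2.99/(1−0.28376) = 4.1746 °C.
Change = 4.1746 − 3.8799 = 0.29 °C.

0.29 °C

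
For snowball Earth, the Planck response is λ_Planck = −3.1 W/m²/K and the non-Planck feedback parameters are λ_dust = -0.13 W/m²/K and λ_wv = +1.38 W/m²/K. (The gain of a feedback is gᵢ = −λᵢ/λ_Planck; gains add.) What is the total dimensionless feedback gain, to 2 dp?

0.40

Convert to gains: g_dust = -0.13/3.1 = -0.04194; g_wv = 1.38/3.1 = 0.4452.
Total gain g = 0.40326.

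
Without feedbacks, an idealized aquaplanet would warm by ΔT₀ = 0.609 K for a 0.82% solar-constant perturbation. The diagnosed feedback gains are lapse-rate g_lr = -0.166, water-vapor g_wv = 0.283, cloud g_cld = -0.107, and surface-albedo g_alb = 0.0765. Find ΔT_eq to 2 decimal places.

0.67 K

Total gain g = -0.166 + 0.283 − 0.107 + 0.0765 = 0.0865.
Amplification A = 1/(1 − 0.0865) = 1.095.
ΔT = 0.609 × 1.095 = 0.67 K.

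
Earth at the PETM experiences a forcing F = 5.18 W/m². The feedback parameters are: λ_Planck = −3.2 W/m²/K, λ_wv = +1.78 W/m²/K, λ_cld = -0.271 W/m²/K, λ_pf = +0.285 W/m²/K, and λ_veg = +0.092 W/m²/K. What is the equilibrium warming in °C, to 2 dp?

3.94 °C

Net feedback parameter λ = (−3.2) + (+1.78) + (-0.271) + (+0.285) + (+0.092) = -1.314 W/m²/K.
ΔT = −F/λ = −5.18/(-1.314) = 3.94 °C.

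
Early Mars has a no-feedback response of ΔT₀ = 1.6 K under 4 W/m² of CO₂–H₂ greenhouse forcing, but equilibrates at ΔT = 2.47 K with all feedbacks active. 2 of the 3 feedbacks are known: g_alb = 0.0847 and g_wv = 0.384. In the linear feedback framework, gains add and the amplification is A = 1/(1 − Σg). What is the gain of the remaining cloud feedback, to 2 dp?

Amplification A = ΔT/ΔT₀ = 2.47/1.6 = 1.544.
Total gain g = 1 − 1/A = 1 − 1/1.544 = 0.3523.
Known gains sum to 0.0847 + 0.384 = 0.4687.
g_cld = 0.3523 − 0.4687 = -0.12.

-0.12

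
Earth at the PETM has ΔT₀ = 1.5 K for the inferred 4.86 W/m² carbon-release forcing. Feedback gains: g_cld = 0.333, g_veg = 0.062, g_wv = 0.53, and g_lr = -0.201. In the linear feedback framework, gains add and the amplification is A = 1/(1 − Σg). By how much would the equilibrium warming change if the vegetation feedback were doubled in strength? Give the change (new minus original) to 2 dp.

Original: g = 0.724, ΔT = 1.5/(1−0.724) = 5.4348 K.
With doubled vegetation: g' = 0.786, ΔT' = 1.5/(1−0.786) = 7.0093 K.
Change = 7.0093 − 5.4348 = 1.57 K.

1.57 K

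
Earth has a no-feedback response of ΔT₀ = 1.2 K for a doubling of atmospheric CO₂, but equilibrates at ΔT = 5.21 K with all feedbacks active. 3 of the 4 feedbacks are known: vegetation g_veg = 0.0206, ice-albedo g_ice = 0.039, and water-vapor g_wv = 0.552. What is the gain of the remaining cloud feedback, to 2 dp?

Amplification A = ΔT/ΔT₀ = 5.21/1.2 = 4.342.
Total gain g = 1 − 1/A = 1 − 1/4.342 = 0.7697.
Known gains sum to 0.0206 + 0.039 + 0.552 = 0.6116.
g_cld = 0.7697 − 0.6116 = 0.16.

0.16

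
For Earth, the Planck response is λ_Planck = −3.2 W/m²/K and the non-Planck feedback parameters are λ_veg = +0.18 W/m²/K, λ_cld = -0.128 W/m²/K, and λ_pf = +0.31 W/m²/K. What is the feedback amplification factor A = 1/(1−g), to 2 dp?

Convert to gains: g_veg = 0.18/3.2 = 0.05625; g_cld = -0.128/3.2 = -0.04; g_pf = 0.31/3.2 = 0.09687.
Total gain g = 0.11312.
A = 1/(1 − 0.11312) = 1.13.

1.13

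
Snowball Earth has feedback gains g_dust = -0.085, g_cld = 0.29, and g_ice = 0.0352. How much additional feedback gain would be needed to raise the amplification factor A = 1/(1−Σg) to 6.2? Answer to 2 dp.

Current total gain = 0.2402.
Target gain for A = 6.2: g* = 1 − 1/6.2 = 0.8387.
Additional gain needed = 0.8387 − 0.2402 = 0.60.

0.60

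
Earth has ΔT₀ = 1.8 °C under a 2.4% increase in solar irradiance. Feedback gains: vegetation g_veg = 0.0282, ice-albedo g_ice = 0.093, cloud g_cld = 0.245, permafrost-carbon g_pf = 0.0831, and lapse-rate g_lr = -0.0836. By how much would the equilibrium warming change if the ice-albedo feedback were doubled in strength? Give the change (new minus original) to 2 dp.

0.49 °C

Original: g = 0.3657, ΔT = 1.8/(1−0.3657) = 2.8378 °C.
With doubled ice-albedo: g' = 0.4587, ΔT' = 1.8/(1−0.4587) = 3.3253 °C.
Change = 3.3253 − 2.8378 = 0.49 °C.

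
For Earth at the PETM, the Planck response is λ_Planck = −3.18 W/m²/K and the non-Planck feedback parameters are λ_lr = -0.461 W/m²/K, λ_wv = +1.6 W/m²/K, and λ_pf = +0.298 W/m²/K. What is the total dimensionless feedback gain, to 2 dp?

0.45

Convert to gains: g_lr = -0.461/3.18 = -0.145; g_wv = 1.6/3.18 = 0.5031; g_pf = 0.298/3.18 = 0.09371.
Total gain g = 0.45181.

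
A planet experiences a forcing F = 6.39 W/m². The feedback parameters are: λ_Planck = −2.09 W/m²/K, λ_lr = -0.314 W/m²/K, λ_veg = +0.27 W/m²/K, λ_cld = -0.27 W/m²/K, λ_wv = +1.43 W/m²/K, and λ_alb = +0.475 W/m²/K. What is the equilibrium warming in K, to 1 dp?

Net feedback parameter λ = (−2.09) + (-0.314) + (+0.27) + (-0.27) + (+1.43) + (+0.475) = -0.499 W/m²/K.
ΔT = −F/λ = −6.39/(-0.499) = 12.8 K.

12.8 K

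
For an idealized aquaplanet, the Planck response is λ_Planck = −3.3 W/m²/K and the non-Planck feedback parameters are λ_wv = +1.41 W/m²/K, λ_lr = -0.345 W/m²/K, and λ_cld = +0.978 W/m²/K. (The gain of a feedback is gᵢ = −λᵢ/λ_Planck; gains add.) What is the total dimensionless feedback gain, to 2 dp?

Convert to gains: g_wv = 1.41/3.3 = 0.4273; g_lr = -0.345/3.3 = -0.1045; g_cld = 0.978/3.3 = 0.2964.
Total gain g = 0.6192.

0.62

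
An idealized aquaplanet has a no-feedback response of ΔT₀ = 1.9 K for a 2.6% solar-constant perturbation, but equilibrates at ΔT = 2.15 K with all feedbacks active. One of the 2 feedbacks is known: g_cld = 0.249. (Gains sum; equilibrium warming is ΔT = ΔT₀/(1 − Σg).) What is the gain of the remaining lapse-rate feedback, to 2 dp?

-0.13

Amplification A = ΔT/ΔT₀ = 2.15/1.9 = 1.132.
Total gain g = 1 − 1/A = 1 − 1/1.132 = 0.1166.
The known gain is 0.249.
g_lr = 0.1166 − 0.249 = -0.13.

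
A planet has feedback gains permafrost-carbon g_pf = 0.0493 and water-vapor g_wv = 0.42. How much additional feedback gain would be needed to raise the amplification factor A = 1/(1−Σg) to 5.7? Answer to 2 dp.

0.36

Current total gain = 0.4693.
Target gain for A = 5.7: g* = 1 − 1/5.7 = 0.8246.
Additional gain needed = 0.8246 − 0.4693 = 0.36.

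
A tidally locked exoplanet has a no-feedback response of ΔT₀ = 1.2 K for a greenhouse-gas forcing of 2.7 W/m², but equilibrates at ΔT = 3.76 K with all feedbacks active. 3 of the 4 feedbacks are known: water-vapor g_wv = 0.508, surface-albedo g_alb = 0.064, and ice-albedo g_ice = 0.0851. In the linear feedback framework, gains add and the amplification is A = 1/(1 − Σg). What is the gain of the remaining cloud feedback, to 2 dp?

0.02

Amplification A = ΔT/ΔT₀ = 3.76/1.2 = 3.133.
Total gain g = 1 − 1/A = 1 − 1/3.133 = 0.6808.
Known gains sum to 0.508 + 0.064 + 0.0851 = 0.6571.
g_cld = 0.6808 − 0.6571 = 0.02.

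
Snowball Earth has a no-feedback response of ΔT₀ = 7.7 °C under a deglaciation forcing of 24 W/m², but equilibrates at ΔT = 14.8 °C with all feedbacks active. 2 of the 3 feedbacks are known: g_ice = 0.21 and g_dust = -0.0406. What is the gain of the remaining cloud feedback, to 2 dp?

Amplification A = ΔT/ΔT₀ = 14.8/7.7 = 1.922.
Total gain g = 1 − 1/A = 1 − 1/1.922 = 0.4797.
Known gains sum to 0.21 − 0.0406 = 0.1694.
g_cld = 0.4797 − 0.1694 = 0.31.

0.31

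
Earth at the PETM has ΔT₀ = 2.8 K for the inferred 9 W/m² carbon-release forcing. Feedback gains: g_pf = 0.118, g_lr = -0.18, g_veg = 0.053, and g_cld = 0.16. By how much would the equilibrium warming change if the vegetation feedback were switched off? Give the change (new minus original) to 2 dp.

-0.19 K

Original: g = 0.151, ΔT = 2.8/(1−0.151) = 3.2980 K.
Without vegetation: g' = 0.098, ΔT' = 2.8/(1−0.098) = 3.1042 K.
Change = 3.1042 − 3.2980 = -0.19 K.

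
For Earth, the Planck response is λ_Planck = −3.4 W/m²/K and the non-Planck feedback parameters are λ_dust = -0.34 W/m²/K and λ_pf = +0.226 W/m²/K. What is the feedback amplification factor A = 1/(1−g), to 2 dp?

0.97

Convert to gains: g_dust = -0.34/3.4 = -0.1; g_pf = 0.226/3.4 = 0.06647.
Total gain g = -0.03353.
A = 1/(1 + 0.03353) = 0.97.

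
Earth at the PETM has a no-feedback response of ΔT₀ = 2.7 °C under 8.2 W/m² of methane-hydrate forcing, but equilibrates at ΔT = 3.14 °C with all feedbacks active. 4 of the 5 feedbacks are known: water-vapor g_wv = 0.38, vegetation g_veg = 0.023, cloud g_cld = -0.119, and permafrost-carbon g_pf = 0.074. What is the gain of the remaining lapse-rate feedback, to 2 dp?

-0.22

Amplification A = ΔT/ΔT₀ = 3.14/2.7 = 1.163.
Total gain g = 1 − 1/A = 1 − 1/1.163 = 0.1402.
Known gains sum to 0.38 + 0.023 − 0.119 + 0.074 = 0.358.
g_lr = 0.1402 − 0.358 = -0.22.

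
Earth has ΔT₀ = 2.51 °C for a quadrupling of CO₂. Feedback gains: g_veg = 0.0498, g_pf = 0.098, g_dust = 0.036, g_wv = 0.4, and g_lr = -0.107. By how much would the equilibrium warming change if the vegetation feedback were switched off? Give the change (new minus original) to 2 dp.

Original: g = 0.4768, ΔT = 2.51/(1−0.4768) = 4.7974 °C.
Without vegetation: g' = 0.427, ΔT' = 2.51/(1−0.427) = 4.3805 °C.
Change = 4.3805 − 4.7974 = -0.42 °C.

-0.42 °C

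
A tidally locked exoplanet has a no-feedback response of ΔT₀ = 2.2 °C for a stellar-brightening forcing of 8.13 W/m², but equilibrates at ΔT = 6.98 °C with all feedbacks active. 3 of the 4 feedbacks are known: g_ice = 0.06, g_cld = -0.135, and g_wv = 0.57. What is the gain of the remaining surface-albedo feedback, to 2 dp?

0.19

Amplification A = ΔT/ΔT₀ = 6.98/2.2 = 3.173.
Total gain g = 1 − 1/A = 1 − 1/3.173 = 0.6848.
Known gains sum to 0.06 − 0.135 + 0.57 = 0.495.
g_alb = 0.6848 − 0.495 = 0.19.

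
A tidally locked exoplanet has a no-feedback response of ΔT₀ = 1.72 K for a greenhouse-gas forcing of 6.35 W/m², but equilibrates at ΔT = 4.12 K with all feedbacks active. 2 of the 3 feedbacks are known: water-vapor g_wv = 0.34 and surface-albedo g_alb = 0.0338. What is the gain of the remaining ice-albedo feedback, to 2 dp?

0.21

Amplification A = ΔT/ΔT₀ = 4.12/1.72 = 2.395.
Total gain g = 1 − 1/A = 1 − 1/2.395 = 0.5825.
Known gains sum to 0.34 + 0.0338 = 0.3738.
g_ice = 0.5825 − 0.3738 = 0.21.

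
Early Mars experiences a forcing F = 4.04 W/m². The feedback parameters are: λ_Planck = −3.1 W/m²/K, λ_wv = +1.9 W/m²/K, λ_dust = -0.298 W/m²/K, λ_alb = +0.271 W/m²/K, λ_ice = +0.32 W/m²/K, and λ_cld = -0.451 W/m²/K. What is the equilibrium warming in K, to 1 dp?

3.0 K

Net feedback parameter λ = (−3.1) + (+1.9) + (-0.298) + (+0.271) + (+0.32) + (-0.451) = -1.358 W/m²/K.
ΔT = −F/λ = −4.04/(-1.358) = 3.0 K.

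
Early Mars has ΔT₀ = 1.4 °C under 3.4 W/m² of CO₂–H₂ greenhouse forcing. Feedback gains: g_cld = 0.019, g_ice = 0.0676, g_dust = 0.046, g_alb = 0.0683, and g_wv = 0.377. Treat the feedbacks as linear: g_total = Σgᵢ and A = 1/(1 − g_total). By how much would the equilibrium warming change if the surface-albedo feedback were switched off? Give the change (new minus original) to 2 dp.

Original: g = 0.5779, ΔT = 1.4/(1−0.5779) = 3.3167 °C.
Without surface-albedo: g' = 0.5096, ΔT' = 1.4/(1−0.5096) = 2.8548 °C.
Change = 2.8548 − 3.3167 = -0.46 °C.

-0.46 °C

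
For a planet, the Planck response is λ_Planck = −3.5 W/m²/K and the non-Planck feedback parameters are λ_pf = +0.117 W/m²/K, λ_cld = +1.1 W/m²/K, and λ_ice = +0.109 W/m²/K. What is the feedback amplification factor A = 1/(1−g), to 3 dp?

1.610

Convert to gains: g_pf = 0.117/3.5 = 0.03343; g_cld = 1.1/3.5 = 0.3143; g_ice = 0.109/3.5 = 0.03114.
Total gain g = 0.37887.
A = 1/(1 − 0.37887) = 1.610.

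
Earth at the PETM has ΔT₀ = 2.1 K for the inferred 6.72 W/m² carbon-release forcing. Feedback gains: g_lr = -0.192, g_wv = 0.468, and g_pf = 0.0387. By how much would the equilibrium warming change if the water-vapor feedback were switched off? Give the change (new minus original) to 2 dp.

Original: g = 0.3147, ΔT = 2.1/(1−0.3147) = 3.0644 K.
Without water-vapor: g' = -0.1533, ΔT' = 2.1/(1+0.1533) = 1.8209 K.
Change = 1.8209 − 3.0644 = -1.24 K.

-1.24 K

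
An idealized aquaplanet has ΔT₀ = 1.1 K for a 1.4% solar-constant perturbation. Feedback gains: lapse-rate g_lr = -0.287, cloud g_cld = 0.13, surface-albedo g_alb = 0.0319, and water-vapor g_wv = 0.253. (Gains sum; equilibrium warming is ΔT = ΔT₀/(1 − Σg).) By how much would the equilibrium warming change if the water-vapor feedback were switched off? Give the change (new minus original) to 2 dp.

Original: g = 0.1279, ΔT = 1.1/(1−0.1279) = 1.2613 K.
Without water-vapor: g' = -0.1251, ΔT' = 1.1/(1+0.1251) = 0.9777 K.
Change = 0.9777 − 1.2613 = -0.28 K.

-0.28 K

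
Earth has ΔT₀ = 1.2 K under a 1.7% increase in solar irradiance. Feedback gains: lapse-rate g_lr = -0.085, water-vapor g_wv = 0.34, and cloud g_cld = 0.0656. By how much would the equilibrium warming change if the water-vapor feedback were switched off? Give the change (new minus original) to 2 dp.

Original: g = 0.3206, ΔT = 1.2/(1−0.3206) = 1.7663 K.
Without water-vapor: g' = -0.0194, ΔT' = 1.2/(1+0.0194) = 1.1772 K.
Change = 1.1772 − 1.7663 = -0.59 K.

-0.59 K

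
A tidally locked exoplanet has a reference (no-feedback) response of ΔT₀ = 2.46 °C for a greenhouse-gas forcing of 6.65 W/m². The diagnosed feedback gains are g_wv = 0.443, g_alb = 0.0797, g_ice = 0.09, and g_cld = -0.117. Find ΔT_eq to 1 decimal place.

Total gain g = 0.443 + 0.0797 + 0.09 − 0.117 = 0.4957.
Amplification A = 1/(1 − 0.4957) = 1.983.
ΔT = 2.46 × 1.983 = 4.9 °C.

4.9 °C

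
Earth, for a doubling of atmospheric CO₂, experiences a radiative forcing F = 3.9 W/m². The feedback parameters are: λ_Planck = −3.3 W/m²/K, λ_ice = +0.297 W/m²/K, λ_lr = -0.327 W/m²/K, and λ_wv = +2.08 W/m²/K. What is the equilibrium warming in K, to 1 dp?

3.1 K

Net feedback parameter λ = (−3.3) + (+0.297) + (-0.327) + (+2.08) = -1.25 W/m²/K.
ΔT = −F/λ = −3.9/(-1.25) = 3.1 K.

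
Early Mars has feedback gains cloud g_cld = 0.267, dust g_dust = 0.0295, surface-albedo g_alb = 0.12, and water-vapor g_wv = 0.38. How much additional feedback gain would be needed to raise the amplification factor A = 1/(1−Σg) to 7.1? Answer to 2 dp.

Current total gain = 0.7965.
Target gain for A = 7.1: g* = 1 − 1/7.1 = 0.8592.
Additional gain needed = 0.8592 − 0.7965 = 0.06.

0.06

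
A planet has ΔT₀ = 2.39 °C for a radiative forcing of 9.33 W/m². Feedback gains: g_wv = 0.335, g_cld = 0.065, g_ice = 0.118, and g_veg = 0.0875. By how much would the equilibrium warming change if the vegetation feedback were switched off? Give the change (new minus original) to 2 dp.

Original: g = 0.6055, ΔT = 2.39/(1−0.6055) = 6.0583 °C.
Without vegetation: g' = 0.518, ΔT' = 2.39/(1−0.518) = 4.9585 °C.
Change = 4.9585 − 6.0583 = -1.10 °C.

-1.10 °C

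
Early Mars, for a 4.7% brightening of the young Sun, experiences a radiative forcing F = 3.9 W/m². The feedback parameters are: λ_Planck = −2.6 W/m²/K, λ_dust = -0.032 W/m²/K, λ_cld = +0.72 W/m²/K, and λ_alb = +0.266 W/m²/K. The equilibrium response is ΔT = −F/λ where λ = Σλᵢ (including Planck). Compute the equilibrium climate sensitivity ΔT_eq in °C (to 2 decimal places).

2.37 °C

Net feedback parameter λ = (−2.6) + (-0.032) + (+0.72) + (+0.266) = -1.646 W/m²/K.
ΔT = −F/λ = −3.9/(-1.646) = 2.37 °C.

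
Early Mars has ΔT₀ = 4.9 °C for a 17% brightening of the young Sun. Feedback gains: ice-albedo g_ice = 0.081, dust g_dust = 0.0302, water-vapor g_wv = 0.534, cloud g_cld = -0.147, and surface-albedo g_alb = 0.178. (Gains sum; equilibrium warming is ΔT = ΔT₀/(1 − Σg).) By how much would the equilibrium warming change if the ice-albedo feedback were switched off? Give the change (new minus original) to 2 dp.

-3.03 °C

Original: g = 0.6762, ΔT = 4.9/(1−0.6762) = 15.1328 °C.
Without ice-albedo: g' = 0.5952, ΔT' = 4.9/(1−0.5952) = 12.1047 °C.
Change = 12.1047 − 15.1328 = -3.03 °C.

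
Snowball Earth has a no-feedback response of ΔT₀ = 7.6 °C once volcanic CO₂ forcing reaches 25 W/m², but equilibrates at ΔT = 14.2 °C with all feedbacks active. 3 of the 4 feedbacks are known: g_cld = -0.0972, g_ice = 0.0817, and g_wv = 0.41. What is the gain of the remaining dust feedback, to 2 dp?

0.07

Amplification A = ΔT/ΔT₀ = 14.2/7.6 = 1.868.
Total gain g = 1 − 1/A = 1 − 1/1.868 = 0.4647.
Known gains sum to -0.0972 + 0.0817 + 0.41 = 0.3945.
g_dust = 0.4647 − 0.3945 = 0.07.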